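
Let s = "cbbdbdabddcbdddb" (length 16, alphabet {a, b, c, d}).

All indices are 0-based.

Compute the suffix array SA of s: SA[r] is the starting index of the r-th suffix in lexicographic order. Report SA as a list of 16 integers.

rank | idx | suffix
   0 |   6 | abddcbdddb
   1 |  15 | b
   2 |   1 | bbdbdabddcbdddb
   3 |   4 | bdabddcbdddb
   4 |   2 | bdbdabddcbdddb
   5 |   7 | bddcbdddb
   6 |  11 | bdddb
   7 |   0 | cbbdbdabddcbdddb
   8 |  10 | cbdddb
   9 |   5 | dabddcbdddb
  10 |  14 | db
  11 |   3 | dbdabddcbdddb
  12 |   9 | dcbdddb
  13 |  13 | ddb
  14 |   8 | ddcbdddb
  15 |  12 | dddb

[6, 15, 1, 4, 2, 7, 11, 0, 10, 5, 14, 3, 9, 13, 8, 12]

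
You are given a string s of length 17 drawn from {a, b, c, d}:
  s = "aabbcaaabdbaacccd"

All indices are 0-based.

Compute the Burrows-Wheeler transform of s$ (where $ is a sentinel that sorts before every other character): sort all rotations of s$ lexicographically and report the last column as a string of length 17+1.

dc$abaaadababacccb

rank  rotation            last
    0  $aabbcaaabdbaacccd  d
    1  aaabdbaacccd$aabbc  c
    2  aabbcaaabdbaacccd$  $
    3  aabdbaacccd$aabbca  a
    4  aacccd$aabbcaaabdb  b
    5  abbcaaabdbaacccd$a  a
    6  abdbaacccd$aabbcaa  a
    7  acccd$aabbcaaabdba  a
    8  baacccd$aabbcaaabd  d
    9  bbcaaabdbaacccd$aa  a
   10  bcaaabdbaacccd$aab  b
   11  bdbaacccd$aabbcaaa  a
   12  caaabdbaacccd$aabb  b
   13  cccd$aabbcaaabdbaa  a
   14  ccd$aabbcaaabdbaac  c
   15  cd$aabbcaaabdbaacc  c
   16  d$aabbcaaabdbaaccc  c
   17  dbaacccd$aabbcaaab  b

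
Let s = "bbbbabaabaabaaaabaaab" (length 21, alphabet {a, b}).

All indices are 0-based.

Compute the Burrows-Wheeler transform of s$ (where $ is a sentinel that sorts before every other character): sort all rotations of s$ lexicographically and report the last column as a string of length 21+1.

rank  rotation                last
    0  $bbbbabaabaabaaaabaaab  b
    1  aaaabaaab$bbbbabaabaab  b
    2  aaab$bbbbabaabaabaaaab  b
    3  aaabaaab$bbbbabaabaaba  a
    4  aab$bbbbabaabaabaaaaba  a
    5  aabaaaabaaab$bbbbabaab  b
    6  aabaaab$bbbbabaabaabaa  a
    7  aabaabaaaabaaab$bbbbab  b
    8  ab$bbbbabaabaabaaaabaa  a
    9  abaaaabaaab$bbbbabaaba  a
   10  abaaab$bbbbabaabaabaaa  a
   11  abaabaaaabaaab$bbbbaba  a
   12  abaabaabaaaabaaab$bbbb  b
   13  b$bbbbabaabaabaaaabaaa  a
   14  baaaabaaab$bbbbabaabaa  a
   15  baaab$bbbbabaabaabaaaa  a
   16  baabaaaabaaab$bbbbabaa  a
   17  baabaabaaaabaaab$bbbba  a
   18  babaabaabaaaabaaab$bbb  b
   19  bbabaabaabaaaabaaab$bb  b
   20  bbbabaabaabaaaabaaab$b  b
   21  bbbbabaabaabaaaabaaab$  $

bbbaababaaaabaaaaabbb$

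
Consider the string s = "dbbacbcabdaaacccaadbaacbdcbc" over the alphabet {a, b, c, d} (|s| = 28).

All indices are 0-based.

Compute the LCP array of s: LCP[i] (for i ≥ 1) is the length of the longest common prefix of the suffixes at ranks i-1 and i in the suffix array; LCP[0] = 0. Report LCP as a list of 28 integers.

[0, 2, 3, 2, 1, 1, 3, 2, 1, 0, 2, 1, 1, 2, 1, 2, 0, 1, 2, 1, 3, 2, 1, 2, 0, 1, 2, 1]

rank→(start, suffix):
  0 → (10, 'aaacccaadbaacbdcbc')
  1 → (20, 'aacbdcbc')
  2 → (11, 'aacccaadbaacbdcbc')
  3 → (16, 'aadbaacbdcbc')
  4 → (7, 'abdaaacccaadbaacbdcbc')
  5 → (3, 'acbcabdaaacccaadbaacbdcbc')
  6 → (21, 'acbdcbc')
  7 → (12, 'acccaadbaacbdcbc')
  8 → (17, 'adbaacbdcbc')
  9 → (19, 'baacbdcbc')
  10 → (2, 'bacbcabdaaacccaadbaacbdcbc')
  11 → (1, 'bbacbcabdaaacccaadbaacbdcbc')
  12 → (26, 'bc')
  13 → (5, 'bcabdaaacccaadbaacbdcbc')
  14 → (8, 'bdaaacccaadbaacbdcbc')
  15 → (23, 'bdcbc')
  16 → (27, 'c')
  17 → (15, 'caadbaacbdcbc')
  18 → (6, 'cabdaaacccaadbaacbdcbc')
  19 → (25, 'cbc')
  20 → (4, 'cbcabdaaacccaadbaacbdcbc')
  21 → (22, 'cbdcbc')
  22 → (14, 'ccaadbaacbdcbc')
  23 → (13, 'cccaadbaacbdcbc')
  24 → (9, 'daaacccaadbaacbdcbc')
  25 → (18, 'dbaacbdcbc')
  26 → (0, 'dbbacbcabdaaacccaadbaacbdcbc')
  27 → (24, 'dcbc')

SA = [10, 20, 11, 16, 7, 3, 21, 12, 17, 19, 2, 1, 26, 5, 8, 23, 27, 15, 6, 25, 4, 22, 14, 13, 9, 18, 0, 24]
[i] adj suffixes → lcp
  [1] 10/20 → 2 ('aa')
  [2] 20/11 → 3 ('aac')
  [3] 11/16 → 2 ('aa')
  [4] 16/7 → 1 ('a')
  [5] 7/3 → 1 ('a')
  [6] 3/21 → 3 ('acb')
  [7] 21/12 → 2 ('ac')
  [8] 12/17 → 1 ('a')
  [9] 17/19 → 0 ('')
  [10] 19/2 → 2 ('ba')
  [11] 2/1 → 1 ('b')
  [12] 1/26 → 1 ('b')
  [13] 26/5 → 2 ('bc')
  [14] 5/8 → 1 ('b')
  [15] 8/23 → 2 ('bd')
  [16] 23/27 → 0 ('')
  [17] 27/15 → 1 ('c')
  [18] 15/6 → 2 ('ca')
  [19] 6/25 → 1 ('c')
  [20] 25/4 → 3 ('cbc')
  [21] 4/22 → 2 ('cb')
  [22] 22/14 → 1 ('c')
  [23] 14/13 → 2 ('cc')
  [24] 13/9 → 0 ('')
  [25] 9/18 → 1 ('d')
  [26] 18/0 → 2 ('db')
  [27] 0/24 → 1 ('d')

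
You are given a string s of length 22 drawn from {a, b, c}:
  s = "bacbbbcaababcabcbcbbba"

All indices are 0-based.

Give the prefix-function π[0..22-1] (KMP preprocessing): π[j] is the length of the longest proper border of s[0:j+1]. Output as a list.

[0, 0, 0, 1, 1, 1, 0, 0, 0, 1, 2, 1, 0, 0, 1, 0, 1, 0, 1, 1, 1, 2]

π[0] = 0
j=1 s[j]='a': π[1]=0 (border '')
j=2 s[j]='c': π[2]=0 (border '')
j=3 s[j]='b': π[3]=1 (border 'b')
j=4 s[j]='b': k: 1→0; π[4]=1 (border 'b')
j=5 s[j]='b': k: 1→0; π[5]=1 (border 'b')
j=6 s[j]='c': k: 1→0; π[6]=0 (border '')
j=7 s[j]='a': π[7]=0 (border '')
j=8 s[j]='a': π[8]=0 (border '')
j=9 s[j]='b': π[9]=1 (border 'b')
j=10 s[j]='a': π[10]=2 (border 'ba')
j=11 s[j]='b': k: 2→0; π[11]=1 (border 'b')
j=12 s[j]='c': k: 1→0; π[12]=0 (border '')
j=13 s[j]='a': π[13]=0 (border '')
j=14 s[j]='b': π[14]=1 (border 'b')
j=15 s[j]='c': k: 1→0; π[15]=0 (border '')
j=16 s[j]='b': π[16]=1 (border 'b')
j=17 s[j]='c': k: 1→0; π[17]=0 (border '')
j=18 s[j]='b': π[18]=1 (border 'b')
j=19 s[j]='b': k: 1→0; π[19]=1 (border 'b')
j=20 s[j]='b': k: 1→0; π[20]=1 (border 'b')
j=21 s[j]='a': π[21]=2 (border 'ba')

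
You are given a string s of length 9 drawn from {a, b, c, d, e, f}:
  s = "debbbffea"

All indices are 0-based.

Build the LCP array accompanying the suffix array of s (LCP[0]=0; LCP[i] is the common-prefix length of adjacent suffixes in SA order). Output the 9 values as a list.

[0, 0, 2, 1, 0, 0, 1, 0, 1]

rank→(start, suffix):
  0 → (8, 'a')
  1 → (2, 'bbbffea')
  2 → (3, 'bbffea')
  3 → (4, 'bffea')
  4 → (0, 'debbbffea')
  5 → (7, 'ea')
  6 → (1, 'ebbbffea')
  7 → (6, 'fea')
  8 → (5, 'ffea')

SA = [8, 2, 3, 4, 0, 7, 1, 6, 5]
[i] adj suffixes → lcp
  [1] 8/2 → 0 ('')
  [2] 2/3 → 2 ('bb')
  [3] 3/4 → 1 ('b')
  [4] 4/0 → 0 ('')
  [5] 0/7 → 0 ('')
  [6] 7/1 → 1 ('e')
  [7] 1/6 → 0 ('')
  [8] 6/5 → 1 ('f')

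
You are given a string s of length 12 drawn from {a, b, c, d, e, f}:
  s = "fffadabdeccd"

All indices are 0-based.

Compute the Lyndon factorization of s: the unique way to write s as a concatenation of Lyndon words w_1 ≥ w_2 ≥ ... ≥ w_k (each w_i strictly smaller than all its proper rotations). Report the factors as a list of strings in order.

["f", "f", "f", "ad", "abdeccd"]

emit factor 1: 'f' (i=0, period=1)
emit factor 2: 'f' (i=1, period=1)
emit factor 3: 'f' (i=2, period=1)
emit factor 4: 'ad' (i=3, period=2)
emit factor 5: 'abdeccd' (i=5, period=7)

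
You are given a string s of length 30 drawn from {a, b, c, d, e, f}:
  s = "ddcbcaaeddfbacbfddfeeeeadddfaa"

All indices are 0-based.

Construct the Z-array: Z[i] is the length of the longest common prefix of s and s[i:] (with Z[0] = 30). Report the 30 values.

Z[0]=30
i=1: outside box; Z[1]=1 extend→box=[1,2)
i=2: outside box; Z[2]=0
i=3: outside box; Z[3]=0
i=4: outside box; Z[4]=0
i=5: outside box; Z[5]=0
i=6: outside box; Z[6]=0
i=7: outside box; Z[7]=0
i=8: outside box; Z[8]=2 extend→box=[8,10)
i=9: min(r-i=1, Z[1]=1)=1; Z[9]=1
i=10: outside box; Z[10]=0
i=11: outside box; Z[11]=0
i=12: outside box; Z[12]=0
i=13: outside box; Z[13]=0
i=14: outside box; Z[14]=0
i=15: outside box; Z[15]=0
i=16: outside box; Z[16]=2 extend→box=[16,18)
i=17: min(r-i=1, Z[1]=1)=1; Z[17]=1
i=18: outside box; Z[18]=0
i=19: outside box; Z[19]=0
i=20: outside box; Z[20]=0
i=21: outside box; Z[21]=0
i=22: outside box; Z[22]=0
i=23: outside box; Z[23]=0
i=24: outside box; Z[24]=2 extend→box=[24,26)
i=25: min(r-i=1, Z[1]=1)=1; Z[25]=2 extend→box=[25,27)
i=26: min(r-i=1, Z[1]=1)=1; Z[26]=1
i=27: outside box; Z[27]=0
i=28: outside box; Z[28]=0
i=29: outside box; Z[29]=0

[30, 1, 0, 0, 0, 0, 0, 0, 2, 1, 0, 0, 0, 0, 0, 0, 2, 1, 0, 0, 0, 0, 0, 0, 2, 2, 1, 0, 0, 0]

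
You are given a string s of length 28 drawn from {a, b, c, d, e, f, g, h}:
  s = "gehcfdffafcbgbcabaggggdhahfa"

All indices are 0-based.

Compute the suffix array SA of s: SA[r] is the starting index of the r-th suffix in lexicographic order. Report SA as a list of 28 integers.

rank | idx | suffix
   0 |  27 | a
   1 |  15 | abaggggdhahfa
   2 |   8 | afcbgbcabaggggdhahfa
   3 |  17 | aggggdhahfa
   4 |  24 | ahfa
   5 |  16 | baggggdhahfa
   6 |  13 | bcabaggggdhahfa
   7 |  11 | bgbcabaggggdhahfa
   8 |  14 | cabaggggdhahfa
   9 |  10 | cbgbcabaggggdhahfa
  10 |   3 | cfdffafcbgbcabaggggdhahfa
  11 |   5 | dffafcbgbcabaggggdhahfa
  12 |  22 | dhahfa
  13 |   1 | ehcfdffafcbgbcabaggggdhahfa
  14 |  26 | fa
  15 |   7 | fafcbgbcabaggggdhahfa
  16 |   9 | fcbgbcabaggggdhahfa
  17 |   4 | fdffafcbgbcabaggggdhahfa
  18 |   6 | ffafcbgbcabaggggdhahfa
  19 |  12 | gbcabaggggdhahfa
  20 |  21 | gdhahfa
  21 |   0 | gehcfdffafcbgbcabaggggdhahfa
  22 |  20 | ggdhahfa
  23 |  19 | gggdhahfa
  24 |  18 | ggggdhahfa
  25 |  23 | hahfa
  26 |   2 | hcfdffafcbgbcabaggggdhahfa
  27 |  25 | hfa

[27, 15, 8, 17, 24, 16, 13, 11, 14, 10, 3, 5, 22, 1, 26, 7, 9, 4, 6, 12, 21, 0, 20, 19, 18, 23, 2, 25]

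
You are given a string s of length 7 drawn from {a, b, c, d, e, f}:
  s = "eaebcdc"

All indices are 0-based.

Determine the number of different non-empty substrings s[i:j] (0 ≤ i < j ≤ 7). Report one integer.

rank | idx | suffix
   0 |   1 | aebcdc
   1 |   3 | bcdc
   2 |   6 | c
   3 |   4 | cdc
   4 |   5 | dc
   5 |   0 | eaebcdc
   6 |   2 | ebcdc

SA = [1, 3, 6, 4, 5, 0, 2]
i: (SA[i-1],SA[i]) lcp shared
  1: (1,3) 0 ''
  2: (3,6) 0 ''
  3: (6,4) 1 'c'
  4: (4,5) 0 ''
  5: (5,0) 0 ''
  6: (0,2) 1 'e'

n(n+1)/2 = 7·8/2 = 28
Σ LCP = 0 + 0 + 0 + 1 + 0 + 0 + 1 = 2
distinct = 28 − 2 = 26

26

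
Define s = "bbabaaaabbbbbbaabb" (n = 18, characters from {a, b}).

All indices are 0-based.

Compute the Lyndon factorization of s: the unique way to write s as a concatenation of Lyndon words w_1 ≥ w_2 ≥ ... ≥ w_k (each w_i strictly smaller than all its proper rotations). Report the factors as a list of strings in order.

emit factor 1: 'b' (i=0, period=1)
emit factor 2: 'b' (i=1, period=1)
emit factor 3: 'ab' (i=2, period=2)
emit factor 4: 'aaaabbbbbbaabb' (i=4, period=14)

["b", "b", "ab", "aaaabbbbbbaabb"]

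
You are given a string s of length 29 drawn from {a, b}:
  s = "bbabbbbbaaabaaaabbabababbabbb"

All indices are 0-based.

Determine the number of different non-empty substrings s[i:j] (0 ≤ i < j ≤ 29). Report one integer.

349

sorted suffixes:
  #0 SA[0]=12  'aaaabbabababbabbb'
  #1 SA[1]=8  'aaabaaaabbabababbabbb'
  #2 SA[2]=13  'aaabbabababbabbb'
  #3 SA[3]=9  'aabaaaabbabababbabbb'
  #4 SA[4]=14  'aabbabababbabbb'
  #5 SA[5]=10  'abaaaabbabababbabbb'
  #6 SA[6]=18  'abababbabbb'
  #7 SA[7]=20  'ababbabbb'
  #8 SA[8]=15  'abbabababbabbb'
  #9 SA[9]=22  'abbabbb'
  #10 SA[10]=25  'abbb'
  #11 SA[11]=2  'abbbbbaaabaaaabbabababbabbb'
  #12 SA[12]=28  'b'
  #13 SA[13]=11  'baaaabbabababbabbb'
  #14 SA[14]=7  'baaabaaaabbabababbabbb'
  #15 SA[15]=17  'babababbabbb'
  #16 SA[16]=19  'bababbabbb'
  #17 SA[17]=21  'babbabbb'
  #18 SA[18]=24  'babbb'
  #19 SA[19]=1  'babbbbbaaabaaaabbabababbabbb'
  #20 SA[20]=27  'bb'
  #21 SA[21]=6  'bbaaabaaaabbabababbabbb'
  #22 SA[22]=16  'bbabababbabbb'
  #23 SA[23]=23  'bbabbb'
  #24 SA[24]=0  'bbabbbbbaaabaaaabbabababbabbb'
  #25 SA[25]=26  'bbb'
  #26 SA[26]=5  'bbbaaabaaaabbabababbabbb'
  #27 SA[27]=4  'bbbbaaabaaaabbabababbabbb'
  #28 SA[28]=3  'bbbbbaaabaaaabbabababbabbb'

SA = [12, 8, 13, 9, 14, 10, 18, 20, 15, 22, 25, 2, 28, 11, 7, 17, 19, 21, 24, 1, 27, 6, 16, 23, 0, 26, 5, 4, 3]
[i] adj suffixes → lcp
  [1] 12/8 → 3 ('aaa')
  [2] 8/13 → 4 ('aaab')
  [3] 13/9 → 2 ('aa')
  [4] 9/14 → 3 ('aab')
  [5] 14/10 → 1 ('a')
  [6] 10/18 → 3 ('aba')
  [7] 18/20 → 4 ('abab')
  [8] 20/15 → 2 ('ab')
  [9] 15/22 → 5 ('abbab')
  [10] 22/25 → 3 ('abb')
  [11] 25/2 → 4 ('abbb')
  [12] 2/28 → 0 ('')
  [13] 28/11 → 1 ('b')
  [14] 11/7 → 4 ('baaa')
  [15] 7/17 → 2 ('ba')
  [16] 17/19 → 5 ('babab')
  [17] 19/21 → 3 ('bab')
  [18] 21/24 → 4 ('babb')
  [19] 24/1 → 5 ('babbb')
  [20] 1/27 → 1 ('b')
  [21] 27/6 → 2 ('bb')
  [22] 6/16 → 3 ('bba')
  [23] 16/23 → 4 ('bbab')
  [24] 23/0 → 6 ('bbabbb')
  [25] 0/26 → 2 ('bb')
  [26] 26/5 → 3 ('bbb')
  [27] 5/4 → 3 ('bbb')
  [28] 4/3 → 4 ('bbbb')

n(n+1)/2 = 29·30/2 = 435
Σ LCP = 0 + 3 + 4 + 2 + 3 + 1 + 3 + 4 + 2 + 5 + 3 + 4 + 0 + 1 + 4 + 2 + 5 + 3 + 4 + 5 + 1 + 2 + 3 + 4 + 6 + 2 + 3 + 3 + 4 = 86
distinct = 435 − 86 = 349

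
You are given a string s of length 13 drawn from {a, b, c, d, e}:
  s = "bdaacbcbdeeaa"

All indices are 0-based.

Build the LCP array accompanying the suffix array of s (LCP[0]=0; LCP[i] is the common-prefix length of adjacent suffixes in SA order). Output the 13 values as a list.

rank→(start, suffix):
  0 → (12, 'a')
  1 → (11, 'aa')
  2 → (2, 'aacbcbdeeaa')
  3 → (3, 'acbcbdeeaa')
  4 → (5, 'bcbdeeaa')
  5 → (0, 'bdaacbcbdeeaa')
  6 → (7, 'bdeeaa')
  7 → (4, 'cbcbdeeaa')
  8 → (6, 'cbdeeaa')
  9 → (1, 'daacbcbdeeaa')
  10 → (8, 'deeaa')
  11 → (10, 'eaa')
  12 → (9, 'eeaa')

SA = [12, 11, 2, 3, 5, 0, 7, 4, 6, 1, 8, 10, 9]
[i] adj suffixes → lcp
  [1] 12/11 → 1 ('a')
  [2] 11/2 → 2 ('aa')
  [3] 2/3 → 1 ('a')
  [4] 3/5 → 0 ('')
  [5] 5/0 → 1 ('b')
  [6] 0/7 → 2 ('bd')
  [7] 7/4 → 0 ('')
  [8] 4/6 → 2 ('cb')
  [9] 6/1 → 0 ('')
  [10] 1/8 → 1 ('d')
  [11] 8/10 → 0 ('')
  [12] 10/9 → 1 ('e')

[0, 1, 2, 1, 0, 1, 2, 0, 2, 0, 1, 0, 1]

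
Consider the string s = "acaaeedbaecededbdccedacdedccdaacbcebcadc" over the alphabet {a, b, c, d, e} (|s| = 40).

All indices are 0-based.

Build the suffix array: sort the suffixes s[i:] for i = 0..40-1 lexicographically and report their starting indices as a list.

[29, 2, 0, 30, 21, 37, 8, 3, 7, 35, 32, 15, 39, 1, 36, 31, 26, 17, 27, 22, 33, 18, 10, 28, 20, 6, 14, 38, 25, 16, 12, 23, 34, 9, 19, 5, 13, 24, 11, 4]

rank→(start, suffix):
  0 → (29, 'aacbcebcadc')
  1 → (2, 'aaeedbaecededbdccedacdedccdaacbcebcadc')
  2 → (0, 'acaaeedbaecededbdccedacdedccdaacbcebcadc')
  3 → (30, 'acbcebcadc')
  4 → (21, 'acdedccdaacbcebcadc')
  5 → (37, 'adc')
  6 → (8, 'aecededbdccedacdedccdaacbcebcadc')
  7 → (3, 'aeedbaecededbdccedacdedccdaacbcebcadc')
  8 → (7, 'baecededbdccedacdedccdaacbcebcadc')
  9 → (35, 'bcadc')
  10 → (32, 'bcebcadc')
  11 → (15, 'bdccedacdedccdaacbcebcadc')
  12 → (39, 'c')
  13 → (1, 'caaeedbaecededbdccedacdedccdaacbcebcadc')
  14 → (36, 'cadc')
  15 → (31, 'cbcebcadc')
  16 → (26, 'ccdaacbcebcadc')
  17 → (17, 'ccedacdedccdaacbcebcadc')
  18 → (27, 'cdaacbcebcadc')
  19 → (22, 'cdedccdaacbcebcadc')
  20 → (33, 'cebcadc')
  21 → (18, 'cedacdedccdaacbcebcadc')
  22 → (10, 'cededbdccedacdedccdaacbcebcadc')
  23 → (28, 'daacbcebcadc')
  24 → (20, 'dacdedccdaacbcebcadc')
  25 → (6, 'dbaecededbdccedacdedccdaacbcebcadc')
  26 → (14, 'dbdccedacdedccdaacbcebcadc')
  27 → (38, 'dc')
  28 → (25, 'dccdaacbcebcadc')
  29 → (16, 'dccedacdedccdaacbcebcadc')
  30 → (12, 'dedbdccedacdedccdaacbcebcadc')
  31 → (23, 'dedccdaacbcebcadc')
  32 → (34, 'ebcadc')
  33 → (9, 'ecededbdccedacdedccdaacbcebcadc')
  34 → (19, 'edacdedccdaacbcebcadc')
  35 → (5, 'edbaecededbdccedacdedccdaacbcebcadc')
  36 → (13, 'edbdccedacdedccdaacbcebcadc')
  37 → (24, 'edccdaacbcebcadc')
  38 → (11, 'ededbdccedacdedccdaacbcebcadc')
  39 → (4, 'eedbaecededbdccedacdedccdaacbcebcadc')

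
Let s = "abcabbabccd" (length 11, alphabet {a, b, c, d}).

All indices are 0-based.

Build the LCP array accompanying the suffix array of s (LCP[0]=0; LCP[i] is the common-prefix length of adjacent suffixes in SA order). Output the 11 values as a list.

[0, 2, 3, 0, 1, 1, 2, 0, 1, 1, 0]

rank | idx | suffix
   0 |   3 | abbabccd
   1 |   0 | abcabbabccd
   2 |   6 | abccd
   3 |   5 | babccd
   4 |   4 | bbabccd
   5 |   1 | bcabbabccd
   6 |   7 | bccd
   7 |   2 | cabbabccd
   8 |   8 | ccd
   9 |   9 | cd
  10 |  10 | d

SA = [3, 0, 6, 5, 4, 1, 7, 2, 8, 9, 10]
[i] adj suffixes → lcp
  [1] 3/0 → 2 ('ab')
  [2] 0/6 → 3 ('abc')
  [3] 6/5 → 0 ('')
  [4] 5/4 → 1 ('b')
  [5] 4/1 → 1 ('b')
  [6] 1/7 → 2 ('bc')
  [7] 7/2 → 0 ('')
  [8] 2/8 → 1 ('c')
  [9] 8/9 → 1 ('c')
  [10] 9/10 → 0 ('')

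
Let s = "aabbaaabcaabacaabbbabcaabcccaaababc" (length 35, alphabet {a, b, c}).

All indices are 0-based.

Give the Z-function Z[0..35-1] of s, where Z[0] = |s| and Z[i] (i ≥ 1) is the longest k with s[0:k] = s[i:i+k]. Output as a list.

Z[0]=35
i=1: i≥r, start 0; Z[1]=1 extend→box=[1,2)
i=2: i≥r, start 0; Z[2]=0
i=3: i≥r, start 0; Z[3]=0
i=4: i≥r, start 0; Z[4]=2 extend→box=[4,6)
i=5: min(r-i=1, Z[1]=1)=1; Z[5]=3 extend→box=[5,8)
i=6: min(r-i=2, Z[1]=1)=1; Z[6]=1
i=7: min(r-i=1, Z[2]=0)=0; Z[7]=0
i=8: i≥r, start 0; Z[8]=0
i=9: i≥r, start 0; Z[9]=3 extend→box=[9,12)
i=10: min(r-i=2, Z[1]=1)=1; Z[10]=1
i=11: min(r-i=1, Z[2]=0)=0; Z[11]=0
i=12: i≥r, start 0; Z[12]=1 extend→box=[12,13)
i=13: i≥r, start 0; Z[13]=0
i=14: i≥r, start 0; Z[14]=4 extend→box=[14,18)
i=15: min(r-i=3, Z[1]=1)=1; Z[15]=1
i=16: min(r-i=2, Z[2]=0)=0; Z[16]=0
i=17: min(r-i=1, Z[3]=0)=0; Z[17]=0
i=18: i≥r, start 0; Z[18]=0
i=19: i≥r, start 0; Z[19]=1 extend→box=[19,20)
i=20: i≥r, start 0; Z[20]=0
i=21: i≥r, start 0; Z[21]=0
i=22: i≥r, start 0; Z[22]=3 extend→box=[22,25)
i=23: min(r-i=2, Z[1]=1)=1; Z[23]=1
i=24: min(r-i=1, Z[2]=0)=0; Z[24]=0
i=25: i≥r, start 0; Z[25]=0
i=26: i≥r, start 0; Z[26]=0
i=27: i≥r, start 0; Z[27]=0
i=28: i≥r, start 0; Z[28]=2 extend→box=[28,30)
i=29: min(r-i=1, Z[1]=1)=1; Z[29]=3 extend→box=[29,32)
i=30: min(r-i=2, Z[1]=1)=1; Z[30]=1
i=31: min(r-i=1, Z[2]=0)=0; Z[31]=0
i=32: i≥r, start 0; Z[32]=1 extend→box=[32,33)
i=33: i≥r, start 0; Z[33]=0
i=34: i≥r, start 0; Z[34]=0

[35, 1, 0, 0, 2, 3, 1, 0, 0, 3, 1, 0, 1, 0, 4, 1, 0, 0, 0, 1, 0, 0, 3, 1, 0, 0, 0, 0, 2, 3, 1, 0, 1, 0, 0]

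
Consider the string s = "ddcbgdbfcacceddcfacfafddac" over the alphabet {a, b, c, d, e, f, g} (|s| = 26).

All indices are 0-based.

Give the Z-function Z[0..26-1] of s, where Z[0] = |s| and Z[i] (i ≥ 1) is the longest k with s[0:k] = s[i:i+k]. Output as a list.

[26, 1, 0, 0, 0, 1, 0, 0, 0, 0, 0, 0, 0, 3, 1, 0, 0, 0, 0, 0, 0, 0, 2, 1, 0, 0]

Z[0]=26
i=1: fresh scan; Z[1]=1 grow→box=[1,2)
i=2: fresh scan; Z[2]=0
i=3: fresh scan; Z[3]=0
i=4: fresh scan; Z[4]=0
i=5: fresh scan; Z[5]=1 grow→box=[5,6)
i=6: fresh scan; Z[6]=0
i=7: fresh scan; Z[7]=0
i=8: fresh scan; Z[8]=0
i=9: fresh scan; Z[9]=0
i=10: fresh scan; Z[10]=0
i=11: fresh scan; Z[11]=0
i=12: fresh scan; Z[12]=0
i=13: fresh scan; Z[13]=3 grow→box=[13,16)
i=14: min(r-i=2, Z[1]=1)=1; Z[14]=1
i=15: min(r-i=1, Z[2]=0)=0; Z[15]=0
i=16: fresh scan; Z[16]=0
i=17: fresh scan; Z[17]=0
i=18: fresh scan; Z[18]=0
i=19: fresh scan; Z[19]=0
i=20: fresh scan; Z[20]=0
i=21: fresh scan; Z[21]=0
i=22: fresh scan; Z[22]=2 grow→box=[22,24)
i=23: min(r-i=1, Z[1]=1)=1; Z[23]=1
i=24: fresh scan; Z[24]=0
i=25: fresh scan; Z[25]=0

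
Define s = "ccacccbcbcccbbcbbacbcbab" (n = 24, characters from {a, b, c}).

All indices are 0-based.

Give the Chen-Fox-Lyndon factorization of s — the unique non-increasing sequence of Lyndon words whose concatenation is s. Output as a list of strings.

emit factor 1: 'c' (i=0, period=1)
emit factor 2: 'c' (i=1, period=1)
emit factor 3: 'acccbcbcccbbcbb' (i=2, period=15)
emit factor 4: 'acbcb' (i=17, period=5)
emit factor 5: 'ab' (i=22, period=2)

["c", "c", "acccbcbcccbbcbb", "acbcb", "ab"]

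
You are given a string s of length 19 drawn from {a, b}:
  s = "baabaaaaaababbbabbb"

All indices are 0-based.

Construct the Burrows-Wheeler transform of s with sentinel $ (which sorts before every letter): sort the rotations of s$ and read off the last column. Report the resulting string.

rank  rotation              last
    0  $baabaaaaaababbbabbb  b
    1  aaaaaababbbabbb$baab  b
    2  aaaaababbbabbb$baaba  a
    3  aaaababbbabbb$baabaa  a
    4  aaababbbabbb$baabaaa  a
    5  aabaaaaaababbbabbb$b  b
    6  aababbbabbb$baabaaaa  a
    7  abaaaaaababbbabbb$ba  a
    8  ababbbabbb$baabaaaaa  a
    9  abbb$baabaaaaaababbb  b
   10  abbbabbb$baabaaaaaab  b
   11  b$baabaaaaaababbbabb  b
   12  baaaaaababbbabbb$baa  a
   13  baabaaaaaababbbabbb$  $
   14  babbb$baabaaaaaababb  b
   15  babbbabbb$baabaaaaaa  a
   16  bb$baabaaaaaababbbab  b
   17  bbabbb$baabaaaaaabab  b
   18  bbb$baabaaaaaababbba  a
   19  bbbabbb$baabaaaaaaba  a

bbaaabaaabbba$babbaa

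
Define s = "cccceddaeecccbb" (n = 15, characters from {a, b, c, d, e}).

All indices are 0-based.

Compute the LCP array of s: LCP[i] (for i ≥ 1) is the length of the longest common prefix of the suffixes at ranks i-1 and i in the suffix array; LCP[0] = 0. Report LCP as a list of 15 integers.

[0, 0, 1, 0, 1, 2, 3, 3, 2, 1, 0, 1, 0, 1, 1]

rank→(start, suffix):
  0 → (7, 'aeecccbb')
  1 → (14, 'b')
  2 → (13, 'bb')
  3 → (12, 'cbb')
  4 → (11, 'ccbb')
  5 → (10, 'cccbb')
  6 → (0, 'cccceddaeecccbb')
  7 → (1, 'ccceddaeecccbb')
  8 → (2, 'cceddaeecccbb')
  9 → (3, 'ceddaeecccbb')
  10 → (6, 'daeecccbb')
  11 → (5, 'ddaeecccbb')
  12 → (9, 'ecccbb')
  13 → (4, 'eddaeecccbb')
  14 → (8, 'eecccbb')

SA = [7, 14, 13, 12, 11, 10, 0, 1, 2, 3, 6, 5, 9, 4, 8]
[i] adj suffixes → lcp
  [1] 7/14 → 0 ('')
  [2] 14/13 → 1 ('b')
  [3] 13/12 → 0 ('')
  [4] 12/11 → 1 ('c')
  [5] 11/10 → 2 ('cc')
  [6] 10/0 → 3 ('ccc')
  [7] 0/1 → 3 ('ccc')
  [8] 1/2 → 2 ('cc')
  [9] 2/3 → 1 ('c')
  [10] 3/6 → 0 ('')
  [11] 6/5 → 1 ('d')
  [12] 5/9 → 0 ('')
  [13] 9/4 → 1 ('e')
  [14] 4/8 → 1 ('e')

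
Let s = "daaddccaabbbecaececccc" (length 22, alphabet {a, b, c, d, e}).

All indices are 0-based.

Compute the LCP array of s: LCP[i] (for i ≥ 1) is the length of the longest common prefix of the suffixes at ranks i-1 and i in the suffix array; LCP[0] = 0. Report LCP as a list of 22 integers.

rank→(start, suffix):
  0 → (7, 'aabbbecaececccc')
  1 → (1, 'aaddccaabbbecaececccc')
  2 → (8, 'abbbecaececccc')
  3 → (2, 'addccaabbbecaececccc')
  4 → (14, 'aececccc')
  5 → (9, 'bbbecaececccc')
  6 → (10, 'bbecaececccc')
  7 → (11, 'becaececccc')
  8 → (21, 'c')
  9 → (6, 'caabbbecaececccc')
  10 → (13, 'caececccc')
  11 → (20, 'cc')
  12 → (5, 'ccaabbbecaececccc')
  13 → (19, 'ccc')
  14 → (18, 'cccc')
  15 → (16, 'cecccc')
  16 → (0, 'daaddccaabbbecaececccc')
  17 → (4, 'dccaabbbecaececccc')
  18 → (3, 'ddccaabbbecaececccc')
  19 → (12, 'ecaececccc')
  20 → (17, 'ecccc')
  21 → (15, 'ececccc')

SA = [7, 1, 8, 2, 14, 9, 10, 11, 21, 6, 13, 20, 5, 19, 18, 16, 0, 4, 3, 12, 17, 15]
[i] adj suffixes → lcp
  [1] 7/1 → 2 ('aa')
  [2] 1/8 → 1 ('a')
  [3] 8/2 → 1 ('a')
  [4] 2/14 → 1 ('a')
  [5] 14/9 → 0 ('')
  [6] 9/10 → 2 ('bb')
  [7] 10/11 → 1 ('b')
  [8] 11/21 → 0 ('')
  [9] 21/6 → 1 ('c')
  [10] 6/13 → 2 ('ca')
  [11] 13/20 → 1 ('c')
  [12] 20/5 → 2 ('cc')
  [13] 5/19 → 2 ('cc')
  [14] 19/18 → 3 ('ccc')
  [15] 18/16 → 1 ('c')
  [16] 16/0 → 0 ('')
  [17] 0/4 → 1 ('d')
  [18] 4/3 → 1 ('d')
  [19] 3/12 → 0 ('')
  [20] 12/17 → 2 ('ec')
  [21] 17/15 → 2 ('ec')

[0, 2, 1, 1, 1, 0, 2, 1, 0, 1, 2, 1, 2, 2, 3, 1, 0, 1, 1, 0, 2, 2]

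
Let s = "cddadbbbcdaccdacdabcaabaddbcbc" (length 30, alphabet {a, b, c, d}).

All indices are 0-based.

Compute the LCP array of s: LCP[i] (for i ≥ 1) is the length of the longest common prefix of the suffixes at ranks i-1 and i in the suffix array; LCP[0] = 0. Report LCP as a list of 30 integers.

[0, 1, 2, 1, 2, 1, 2, 0, 1, 2, 1, 2, 2, 2, 0, 1, 1, 1, 1, 3, 4, 2, 0, 2, 3, 2, 1, 2, 1, 2]

rank | idx | suffix
   0 |  20 | aabaddbcbc
   1 |  21 | abaddbcbc
   2 |  17 | abcaabaddbcbc
   3 |  10 | accdacdabcaabaddbcbc
   4 |  14 | acdabcaabaddbcbc
   5 |   3 | adbbbcdaccdacdabcaabaddbcbc
   6 |  23 | addbcbc
   7 |  22 | baddbcbc
   8 |   5 | bbbcdaccdacdabcaabaddbcbc
   9 |   6 | bbcdaccdacdabcaabaddbcbc
  10 |  28 | bc
  11 |  18 | bcaabaddbcbc
  12 |  26 | bcbc
  13 |   7 | bcdaccdacdabcaabaddbcbc
  14 |  29 | c
  15 |  19 | caabaddbcbc
  16 |  27 | cbc
  17 |  11 | ccdacdabcaabaddbcbc
  18 |  15 | cdabcaabaddbcbc
  19 |   8 | cdaccdacdabcaabaddbcbc
  20 |  12 | cdacdabcaabaddbcbc
  21 |   0 | cddadbbbcdaccdacdabcaabaddbcbc
  22 |  16 | dabcaabaddbcbc
  23 |   9 | daccdacdabcaabaddbcbc
  24 |  13 | dacdabcaabaddbcbc
  25 |   2 | dadbbbcdaccdacdabcaabaddbcbc
  26 |   4 | dbbbcdaccdacdabcaabaddbcbc
  27 |  25 | dbcbc
  28 |   1 | ddadbbbcdaccdacdabcaabaddbcbc
  29 |  24 | ddbcbc

SA = [20, 21, 17, 10, 14, 3, 23, 22, 5, 6, 28, 18, 26, 7, 29, 19, 27, 11, 15, 8, 12, 0, 16, 9, 13, 2, 4, 25, 1, 24]
[i] adj suffixes → lcp
  [1] 20/21 → 1 ('a')
  [2] 21/17 → 2 ('ab')
  [3] 17/10 → 1 ('a')
  [4] 10/14 → 2 ('ac')
  [5] 14/3 → 1 ('a')
  [6] 3/23 → 2 ('ad')
  [7] 23/22 → 0 ('')
  [8] 22/5 → 1 ('b')
  [9] 5/6 → 2 ('bb')
  [10] 6/28 → 1 ('b')
  [11] 28/18 → 2 ('bc')
  [12] 18/26 → 2 ('bc')
  [13] 26/7 → 2 ('bc')
  [14] 7/29 → 0 ('')
  [15] 29/19 → 1 ('c')
  [16] 19/27 → 1 ('c')
  [17] 27/11 → 1 ('c')
  [18] 11/15 → 1 ('c')
  [19] 15/8 → 3 ('cda')
  [20] 8/12 → 4 ('cdac')
  [21] 12/0 → 2 ('cd')
  [22] 0/16 → 0 ('')
  [23] 16/9 → 2 ('da')
  [24] 9/13 → 3 ('dac')
  [25] 13/2 → 2 ('da')
  [26] 2/4 → 1 ('d')
  [27] 4/25 → 2 ('db')
  [28] 25/1 → 1 ('d')
  [29] 1/24 → 2 ('dd')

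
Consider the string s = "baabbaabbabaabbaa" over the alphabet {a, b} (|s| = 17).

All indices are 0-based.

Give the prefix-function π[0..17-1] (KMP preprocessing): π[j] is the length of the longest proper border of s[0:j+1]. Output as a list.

[0, 0, 0, 1, 1, 2, 3, 4, 5, 6, 1, 2, 3, 4, 5, 6, 7]

π[0] = 0
j=1 s[j]='a': π[1]=0 (border '')
j=2 s[j]='a': π[2]=0 (border '')
j=3 s[j]='b': π[3]=1 (border 'b')
j=4 s[j]='b': k: 1→0; π[4]=1 (border 'b')
j=5 s[j]='a': π[5]=2 (border 'ba')
j=6 s[j]='a': π[6]=3 (border 'baa')
j=7 s[j]='b': π[7]=4 (border 'baab')
j=8 s[j]='b': π[8]=5 (border 'baabb')
j=9 s[j]='a': π[9]=6 (border 'baabba')
j=10 s[j]='b': k: 6→2→0; π[10]=1 (border 'b')
j=11 s[j]='a': π[11]=2 (border 'ba')
j=12 s[j]='a': π[12]=3 (border 'baa')
j=13 s[j]='b': π[13]=4 (border 'baab')
j=14 s[j]='b': π[14]=5 (border 'baabb')
j=15 s[j]='a': π[15]=6 (border 'baabba')
j=16 s[j]='a': π[16]=7 (border 'baabbaa')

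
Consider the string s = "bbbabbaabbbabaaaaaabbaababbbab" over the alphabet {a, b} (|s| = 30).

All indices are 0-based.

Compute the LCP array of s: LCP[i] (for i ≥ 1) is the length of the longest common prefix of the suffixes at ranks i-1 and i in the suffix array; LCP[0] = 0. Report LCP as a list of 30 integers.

sorted suffixes:
  #0 SA[0]=13  'aaaaaabbaababbbab'
  #1 SA[1]=14  'aaaaabbaababbbab'
  #2 SA[2]=15  'aaaabbaababbbab'
  #3 SA[3]=16  'aaabbaababbbab'
  #4 SA[4]=21  'aababbbab'
  #5 SA[5]=17  'aabbaababbbab'
  #6 SA[6]=6  'aabbbabaaaaaabbaababbbab'
  #7 SA[7]=28  'ab'
  #8 SA[8]=11  'abaaaaaabbaababbbab'
  #9 SA[9]=22  'ababbbab'
  #10 SA[10]=18  'abbaababbbab'
  #11 SA[11]=3  'abbaabbbabaaaaaabbaababbbab'
  #12 SA[12]=24  'abbbab'
  #13 SA[13]=7  'abbbabaaaaaabbaababbbab'
  #14 SA[14]=29  'b'
  #15 SA[15]=12  'baaaaaabbaababbbab'
  #16 SA[16]=20  'baababbbab'
  #17 SA[17]=5  'baabbbabaaaaaabbaababbbab'
  #18 SA[18]=27  'bab'
  #19 SA[19]=10  'babaaaaaabbaababbbab'
  #20 SA[20]=2  'babbaabbbabaaaaaabbaababbbab'
  #21 SA[21]=23  'babbbab'
  #22 SA[22]=19  'bbaababbbab'
  #23 SA[23]=4  'bbaabbbabaaaaaabbaababbbab'
  #24 SA[24]=26  'bbab'
  #25 SA[25]=9  'bbabaaaaaabbaababbbab'
  #26 SA[26]=1  'bbabbaabbbabaaaaaabbaababbbab'
  #27 SA[27]=25  'bbbab'
  #28 SA[28]=8  'bbbabaaaaaabbaababbbab'
  #29 SA[29]=0  'bbbabbaabbbabaaaaaabbaababbbab'

SA = [13, 14, 15, 16, 21, 17, 6, 28, 11, 22, 18, 3, 24, 7, 29, 12, 20, 5, 27, 10, 2, 23, 19, 4, 26, 9, 1, 25, 8, 0]
i: (SA[i-1],SA[i]) lcp shared
  1: (13,14) 5 'aaaaa'
  2: (14,15) 4 'aaaa'
  3: (15,16) 3 'aaa'
  4: (16,21) 2 'aa'
  5: (21,17) 3 'aab'
  6: (17,6) 4 'aabb'
  7: (6,28) 1 'a'
  8: (28,11) 2 'ab'
  9: (11,22) 3 'aba'
  10: (22,18) 2 'ab'
  11: (18,3) 6 'abbaab'
  12: (3,24) 3 'abb'
  13: (24,7) 6 'abbbab'
  14: (7,29) 0 ''
  15: (29,12) 1 'b'
  16: (12,20) 3 'baa'
  17: (20,5) 4 'baab'
  18: (5,27) 2 'ba'
  19: (27,10) 3 'bab'
  20: (10,2) 3 'bab'
  21: (2,23) 4 'babb'
  22: (23,19) 1 'b'
  23: (19,4) 5 'bbaab'
  24: (4,26) 3 'bba'
  25: (26,9) 4 'bbab'
  26: (9,1) 4 'bbab'
  27: (1,25) 2 'bb'
  28: (25,8) 5 'bbbab'
  29: (8,0) 5 'bbbab'

[0, 5, 4, 3, 2, 3, 4, 1, 2, 3, 2, 6, 3, 6, 0, 1, 3, 4, 2, 3, 3, 4, 1, 5, 3, 4, 4, 2, 5, 5]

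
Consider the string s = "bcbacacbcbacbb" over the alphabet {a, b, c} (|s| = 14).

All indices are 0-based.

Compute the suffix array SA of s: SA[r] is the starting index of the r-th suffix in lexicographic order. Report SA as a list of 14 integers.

rank→(start, suffix):
  0 → (3, 'acacbcbacbb')
  1 → (10, 'acbb')
  2 → (5, 'acbcbacbb')
  3 → (13, 'b')
  4 → (2, 'bacacbcbacbb')
  5 → (9, 'bacbb')
  6 → (12, 'bb')
  7 → (0, 'bcbacacbcbacbb')
  8 → (7, 'bcbacbb')
  9 → (4, 'cacbcbacbb')
  10 → (1, 'cbacacbcbacbb')
  11 → (8, 'cbacbb')
  12 → (11, 'cbb')
  13 → (6, 'cbcbacbb')

[3, 10, 5, 13, 2, 9, 12, 0, 7, 4, 1, 8, 11, 6]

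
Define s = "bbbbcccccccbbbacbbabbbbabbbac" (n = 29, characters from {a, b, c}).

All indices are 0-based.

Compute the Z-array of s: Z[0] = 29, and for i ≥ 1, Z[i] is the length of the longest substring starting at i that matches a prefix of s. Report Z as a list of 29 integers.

Z[0]=29
i=1: fresh scan; Z[1]=3 scan→box=[1,4)
i=2: min(r-i=2, Z[1]=3)=2; Z[2]=2
i=3: min(r-i=1, Z[2]=2)=1; Z[3]=1
i=4: fresh scan; Z[4]=0
i=5: fresh scan; Z[5]=0
i=6: fresh scan; Z[6]=0
i=7: fresh scan; Z[7]=0
i=8: fresh scan; Z[8]=0
i=9: fresh scan; Z[9]=0
i=10: fresh scan; Z[10]=0
i=11: fresh scan; Z[11]=3 scan→box=[11,14)
i=12: min(r-i=2, Z[1]=3)=2; Z[12]=2
i=13: min(r-i=1, Z[2]=2)=1; Z[13]=1
i=14: fresh scan; Z[14]=0
i=15: fresh scan; Z[15]=0
i=16: fresh scan; Z[16]=2 scan→box=[16,18)
i=17: min(r-i=1, Z[1]=3)=1; Z[17]=1
i=18: fresh scan; Z[18]=0
i=19: fresh scan; Z[19]=4 scan→box=[19,23)
i=20: min(r-i=3, Z[1]=3)=3; Z[20]=3
i=21: min(r-i=2, Z[2]=2)=2; Z[21]=2
i=22: min(r-i=1, Z[3]=1)=1; Z[22]=1
i=23: fresh scan; Z[23]=0
i=24: fresh scan; Z[24]=3 scan→box=[24,27)
i=25: min(r-i=2, Z[1]=3)=2; Z[25]=2
i=26: min(r-i=1, Z[2]=2)=1; Z[26]=1
i=27: fresh scan; Z[27]=0
i=28: fresh scan; Z[28]=0

[29, 3, 2, 1, 0, 0, 0, 0, 0, 0, 0, 3, 2, 1, 0, 0, 2, 1, 0, 4, 3, 2, 1, 0, 3, 2, 1, 0, 0]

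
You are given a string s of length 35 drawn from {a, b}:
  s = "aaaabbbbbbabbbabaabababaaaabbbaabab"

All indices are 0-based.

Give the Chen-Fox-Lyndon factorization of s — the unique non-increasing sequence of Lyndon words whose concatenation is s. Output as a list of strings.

["aaaabbbbbbabbbabaababab", "aaaabbbaabab"]

emit factor 1: 'aaaabbbbbbabbbabaababab' (i=0, period=23)
emit factor 2: 'aaaabbbaabab' (i=23, period=12)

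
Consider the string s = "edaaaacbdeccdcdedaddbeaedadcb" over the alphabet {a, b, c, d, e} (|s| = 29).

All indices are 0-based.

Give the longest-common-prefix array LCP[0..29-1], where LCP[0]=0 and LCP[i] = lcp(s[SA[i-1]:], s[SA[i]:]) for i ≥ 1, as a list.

[0, 3, 2, 1, 1, 2, 1, 0, 1, 1, 0, 2, 1, 1, 2, 0, 2, 3, 1, 1, 2, 1, 1, 2, 0, 1, 1, 3, 4]

sorted suffixes:
  #0 SA[0]=2  'aaaacbdeccdcdedaddbeaedadcb'
  #1 SA[1]=3  'aaacbdeccdcdedaddbeaedadcb'
  #2 SA[2]=4  'aacbdeccdcdedaddbeaedadcb'
  #3 SA[3]=5  'acbdeccdcdedaddbeaedadcb'
  #4 SA[4]=25  'adcb'
  #5 SA[5]=17  'addbeaedadcb'
  #6 SA[6]=22  'aedadcb'
  #7 SA[7]=28  'b'
  #8 SA[8]=7  'bdeccdcdedaddbeaedadcb'
  #9 SA[9]=20  'beaedadcb'
  #10 SA[10]=27  'cb'
  #11 SA[11]=6  'cbdeccdcdedaddbeaedadcb'
  #12 SA[12]=10  'ccdcdedaddbeaedadcb'
  #13 SA[13]=11  'cdcdedaddbeaedadcb'
  #14 SA[14]=13  'cdedaddbeaedadcb'
  #15 SA[15]=1  'daaaacbdeccdcdedaddbeaedadcb'
  #16 SA[16]=24  'dadcb'
  #17 SA[17]=16  'daddbeaedadcb'
  #18 SA[18]=19  'dbeaedadcb'
  #19 SA[19]=26  'dcb'
  #20 SA[20]=12  'dcdedaddbeaedadcb'
  #21 SA[21]=18  'ddbeaedadcb'
  #22 SA[22]=8  'deccdcdedaddbeaedadcb'
  #23 SA[23]=14  'dedaddbeaedadcb'
  #24 SA[24]=21  'eaedadcb'
  #25 SA[25]=9  'eccdcdedaddbeaedadcb'
  #26 SA[26]=0  'edaaaacbdeccdcdedaddbeaedadcb'
  #27 SA[27]=23  'edadcb'
  #28 SA[28]=15  'edaddbeaedadcb'

SA = [2, 3, 4, 5, 25, 17, 22, 28, 7, 20, 27, 6, 10, 11, 13, 1, 24, 16, 19, 26, 12, 18, 8, 14, 21, 9, 0, 23, 15]
[i] adj suffixes → lcp
  [1] 2/3 → 3 ('aaa')
  [2] 3/4 → 2 ('aa')
  [3] 4/5 → 1 ('a')
  [4] 5/25 → 1 ('a')
  [5] 25/17 → 2 ('ad')
  [6] 17/22 → 1 ('a')
  [7] 22/28 → 0 ('')
  [8] 28/7 → 1 ('b')
  [9] 7/20 → 1 ('b')
  [10] 20/27 → 0 ('')
  [11] 27/6 → 2 ('cb')
  [12] 6/10 → 1 ('c')
  [13] 10/11 → 1 ('c')
  [14] 11/13 → 2 ('cd')
  [15] 13/1 → 0 ('')
  [16] 1/24 → 2 ('da')
  [17] 24/16 → 3 ('dad')
  [18] 16/19 → 1 ('d')
  [19] 19/26 → 1 ('d')
  [20] 26/12 → 2 ('dc')
  [21] 12/18 → 1 ('d')
  [22] 18/8 → 1 ('d')
  [23] 8/14 → 2 ('de')
  [24] 14/21 → 0 ('')
  [25] 21/9 → 1 ('e')
  [26] 9/0 → 1 ('e')
  [27] 0/23 → 3 ('eda')
  [28] 23/15 → 4 ('edad')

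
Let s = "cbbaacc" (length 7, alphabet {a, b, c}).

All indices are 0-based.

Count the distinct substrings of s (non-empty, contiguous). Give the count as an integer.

sorted suffixes:
  #0 SA[0]=3  'aacc'
  #1 SA[1]=4  'acc'
  #2 SA[2]=2  'baacc'
  #3 SA[3]=1  'bbaacc'
  #4 SA[4]=6  'c'
  #5 SA[5]=0  'cbbaacc'
  #6 SA[6]=5  'cc'

SA = [3, 4, 2, 1, 6, 0, 5]
[i] adj suffixes → lcp
  [1] 3/4 → 1 ('a')
  [2] 4/2 → 0 ('')
  [3] 2/1 → 1 ('b')
  [4] 1/6 → 0 ('')
  [5] 6/0 → 1 ('c')
  [6] 0/5 → 1 ('c')

n(n+1)/2 = 7·8/2 = 28
Σ LCP = 0 + 1 + 0 + 1 + 0 + 1 + 1 = 4
distinct = 28 − 4 = 24

24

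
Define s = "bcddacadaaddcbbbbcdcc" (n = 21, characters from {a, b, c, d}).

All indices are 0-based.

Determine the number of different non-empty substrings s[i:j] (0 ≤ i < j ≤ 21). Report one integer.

rank | idx | suffix
   0 |   8 | aaddcbbbbcdcc
   1 |   4 | acadaaddcbbbbcdcc
   2 |   6 | adaaddcbbbbcdcc
   3 |   9 | addcbbbbcdcc
   4 |  13 | bbbbcdcc
   5 |  14 | bbbcdcc
   6 |  15 | bbcdcc
   7 |  16 | bcdcc
   8 |   0 | bcddacadaaddcbbbbcdcc
   9 |  20 | c
  10 |   5 | cadaaddcbbbbcdcc
  11 |  12 | cbbbbcdcc
  12 |  19 | cc
  13 |  17 | cdcc
  14 |   1 | cddacadaaddcbbbbcdcc
  15 |   7 | daaddcbbbbcdcc
  16 |   3 | dacadaaddcbbbbcdcc
  17 |  11 | dcbbbbcdcc
  18 |  18 | dcc
  19 |   2 | ddacadaaddcbbbbcdcc
  20 |  10 | ddcbbbbcdcc

SA = [8, 4, 6, 9, 13, 14, 15, 16, 0, 20, 5, 12, 19, 17, 1, 7, 3, 11, 18, 2, 10]
[i] adj suffixes → lcp
  [1] 8/4 → 1 ('a')
  [2] 4/6 → 1 ('a')
  [3] 6/9 → 2 ('ad')
  [4] 9/13 → 0 ('')
  [5] 13/14 → 3 ('bbb')
  [6] 14/15 → 2 ('bb')
  [7] 15/16 → 1 ('b')
  [8] 16/0 → 3 ('bcd')
  [9] 0/20 → 0 ('')
  [10] 20/5 → 1 ('c')
  [11] 5/12 → 1 ('c')
  [12] 12/19 → 1 ('c')
  [13] 19/17 → 1 ('c')
  [14] 17/1 → 2 ('cd')
  [15] 1/7 → 0 ('')
  [16] 7/3 → 2 ('da')
  [17] 3/11 → 1 ('d')
  [18] 11/18 → 2 ('dc')
  [19] 18/2 → 1 ('d')
  [20] 2/10 → 2 ('dd')

n(n+1)/2 = 21·22/2 = 231
Σ LCP = 0 + 1 + 1 + 2 + 0 + 3 + 2 + 1 + 3 + 0 + 1 + 1 + 1 + 1 + 2 + 0 + 2 + 1 + 2 + 1 + 2 = 27
distinct = 231 − 27 = 204

204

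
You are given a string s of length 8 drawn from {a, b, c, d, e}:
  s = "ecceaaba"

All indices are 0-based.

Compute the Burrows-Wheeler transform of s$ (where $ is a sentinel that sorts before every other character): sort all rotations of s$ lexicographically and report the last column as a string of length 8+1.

abeaaecc$

rank  rotation   last
    0  $ecceaaba  a
    1  a$ecceaab  b
    2  aaba$ecce  e
    3  aba$eccea  a
    4  ba$ecceaa  a
    5  cceaaba$e  e
    6  ceaaba$ec  c
    7  eaaba$ecc  c
    8  ecceaaba$  $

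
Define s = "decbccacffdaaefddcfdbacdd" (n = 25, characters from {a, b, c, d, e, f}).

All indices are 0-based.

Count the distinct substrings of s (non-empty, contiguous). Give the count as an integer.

rank→(start, suffix):
  0 → (11, 'aaefddcfdbacdd')
  1 → (21, 'acdd')
  2 → (6, 'acffdaaefddcfdbacdd')
  3 → (12, 'aefddcfdbacdd')
  4 → (20, 'bacdd')
  5 → (3, 'bccacffdaaefddcfdbacdd')
  6 → (5, 'cacffdaaefddcfdbacdd')
  7 → (2, 'cbccacffdaaefddcfdbacdd')
  8 → (4, 'ccacffdaaefddcfdbacdd')
  9 → (22, 'cdd')
  10 → (17, 'cfdbacdd')
  11 → (7, 'cffdaaefddcfdbacdd')
  12 → (24, 'd')
  13 → (10, 'daaefddcfdbacdd')
  14 → (19, 'dbacdd')
  15 → (16, 'dcfdbacdd')
  16 → (23, 'dd')
  17 → (15, 'ddcfdbacdd')
  18 → (0, 'decbccacffdaaefddcfdbacdd')
  19 → (1, 'ecbccacffdaaefddcfdbacdd')
  20 → (13, 'efddcfdbacdd')
  21 → (9, 'fdaaefddcfdbacdd')
  22 → (18, 'fdbacdd')
  23 → (14, 'fddcfdbacdd')
  24 → (8, 'ffdaaefddcfdbacdd')

SA = [11, 21, 6, 12, 20, 3, 5, 2, 4, 22, 17, 7, 24, 10, 19, 16, 23, 15, 0, 1, 13, 9, 18, 14, 8]
[i] adj suffixes → lcp
  [1] 11/21 → 1 ('a')
  [2] 21/6 → 2 ('ac')
  [3] 6/12 → 1 ('a')
  [4] 12/20 → 0 ('')
  [5] 20/3 → 1 ('b')
  [6] 3/5 → 0 ('')
  [7] 5/2 → 1 ('c')
  [8] 2/4 → 1 ('c')
  [9] 4/22 → 1 ('c')
  [10] 22/17 → 1 ('c')
  [11] 17/7 → 2 ('cf')
  [12] 7/24 → 0 ('')
  [13] 24/10 → 1 ('d')
  [14] 10/19 → 1 ('d')
  [15] 19/16 → 1 ('d')
  [16] 16/23 → 1 ('d')
  [17] 23/15 → 2 ('dd')
  [18] 15/0 → 1 ('d')
  [19] 0/1 → 0 ('')
  [20] 1/13 → 1 ('e')
  [21] 13/9 → 0 ('')
  [22] 9/18 → 2 ('fd')
  [23] 18/14 → 2 ('fd')
  [24] 14/8 → 1 ('f')

n(n+1)/2 = 25·26/2 = 325
Σ LCP = 0 + 1 + 2 + 1 + 0 + 1 + 0 + 1 + 1 + 1 + 1 + 2 + 0 + 1 + 1 + 1 + 1 + 2 + 1 + 0 + 1 + 0 + 2 + 2 + 1 = 24
distinct = 325 − 24 = 301

301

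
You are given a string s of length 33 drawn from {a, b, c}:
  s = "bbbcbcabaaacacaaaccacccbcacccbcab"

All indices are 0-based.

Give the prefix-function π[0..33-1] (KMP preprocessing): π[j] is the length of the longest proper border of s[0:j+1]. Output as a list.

[0, 1, 2, 0, 1, 0, 0, 1, 0, 0, 0, 0, 0, 0, 0, 0, 0, 0, 0, 0, 0, 0, 0, 1, 0, 0, 0, 0, 0, 1, 0, 0, 1]

π[0] = 0
j=1 s[j]='b': π[1]=1 (border 'b')
j=2 s[j]='b': π[2]=2 (border 'bb')
j=3 s[j]='c': k: 2→1→0; π[3]=0 (border '')
j=4 s[j]='b': π[4]=1 (border 'b')
j=5 s[j]='c': k: 1→0; π[5]=0 (border '')
j=6 s[j]='a': π[6]=0 (border '')
j=7 s[j]='b': π[7]=1 (border 'b')
j=8 s[j]='a': k: 1→0; π[8]=0 (border '')
j=9 s[j]='a': π[9]=0 (border '')
j=10 s[j]='a': π[10]=0 (border '')
j=11 s[j]='c': π[11]=0 (border '')
j=12 s[j]='a': π[12]=0 (border '')
j=13 s[j]='c': π[13]=0 (border '')
j=14 s[j]='a': π[14]=0 (border '')
j=15 s[j]='a': π[15]=0 (border '')
j=16 s[j]='a': π[16]=0 (border '')
j=17 s[j]='c': π[17]=0 (border '')
j=18 s[j]='c': π[18]=0 (border '')
j=19 s[j]='a': π[19]=0 (border '')
j=20 s[j]='c': π[20]=0 (border '')
j=21 s[j]='c': π[21]=0 (border '')
j=22 s[j]='c': π[22]=0 (border '')
j=23 s[j]='b': π[23]=1 (border 'b')
j=24 s[j]='c': k: 1→0; π[24]=0 (border '')
j=25 s[j]='a': π[25]=0 (border '')
j=26 s[j]='c': π[26]=0 (border '')
j=27 s[j]='c': π[27]=0 (border '')
j=28 s[j]='c': π[28]=0 (border '')
j=29 s[j]='b': π[29]=1 (border 'b')
j=30 s[j]='c': k: 1→0; π[30]=0 (border '')
j=31 s[j]='a': π[31]=0 (border '')
j=32 s[j]='b': π[32]=1 (border 'b')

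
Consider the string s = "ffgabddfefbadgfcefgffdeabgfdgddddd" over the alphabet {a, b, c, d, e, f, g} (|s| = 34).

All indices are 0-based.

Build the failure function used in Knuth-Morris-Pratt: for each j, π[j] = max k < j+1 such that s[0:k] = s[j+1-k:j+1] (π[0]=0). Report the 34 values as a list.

π[0] = 0
j=1 s[j]='f': π[1]=1 (border 'f')
j=2 s[j]='g': k: 1→0; π[2]=0 (border '')
j=3 s[j]='a': π[3]=0 (border '')
j=4 s[j]='b': π[4]=0 (border '')
j=5 s[j]='d': π[5]=0 (border '')
j=6 s[j]='d': π[6]=0 (border '')
j=7 s[j]='f': π[7]=1 (border 'f')
j=8 s[j]='e': k: 1→0; π[8]=0 (border '')
j=9 s[j]='f': π[9]=1 (border 'f')
j=10 s[j]='b': k: 1→0; π[10]=0 (border '')
j=11 s[j]='a': π[11]=0 (border '')
j=12 s[j]='d': π[12]=0 (border '')
j=13 s[j]='g': π[13]=0 (border '')
j=14 s[j]='f': π[14]=1 (border 'f')
j=15 s[j]='c': k: 1→0; π[15]=0 (border '')
j=16 s[j]='e': π[16]=0 (border '')
j=17 s[j]='f': π[17]=1 (border 'f')
j=18 s[j]='g': k: 1→0; π[18]=0 (border '')
j=19 s[j]='f': π[19]=1 (border 'f')
j=20 s[j]='f': π[20]=2 (border 'ff')
j=21 s[j]='d': k: 2→1→0; π[21]=0 (border '')
j=22 s[j]='e': π[22]=0 (border '')
j=23 s[j]='a': π[23]=0 (border '')
j=24 s[j]='b': π[24]=0 (border '')
j=25 s[j]='g': π[25]=0 (border '')
j=26 s[j]='f': π[26]=1 (border 'f')
j=27 s[j]='d': k: 1→0; π[27]=0 (border '')
j=28 s[j]='g': π[28]=0 (border '')
j=29 s[j]='d': π[29]=0 (border '')
j=30 s[j]='d': π[30]=0 (border '')
j=31 s[j]='d': π[31]=0 (border '')
j=32 s[j]='d': π[32]=0 (border '')
j=33 s[j]='d': π[33]=0 (border '')

[0, 1, 0, 0, 0, 0, 0, 1, 0, 1, 0, 0, 0, 0, 1, 0, 0, 1, 0, 1, 2, 0, 0, 0, 0, 0, 1, 0, 0, 0, 0, 0, 0, 0]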